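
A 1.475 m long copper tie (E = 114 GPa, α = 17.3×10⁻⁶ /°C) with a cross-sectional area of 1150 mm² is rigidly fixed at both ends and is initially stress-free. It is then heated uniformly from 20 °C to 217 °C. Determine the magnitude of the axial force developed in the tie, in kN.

P ≈ 447 kN (compressive)

With zero net strain, σ = E·αΔT = 114 GPa × 17.3×10⁻⁶ × 197 = 388.5 MPa.
P = AEαΔT = 1150 × 114×10³ × 17.3×10⁻⁶ × 197 = 446.8 kN (compressive).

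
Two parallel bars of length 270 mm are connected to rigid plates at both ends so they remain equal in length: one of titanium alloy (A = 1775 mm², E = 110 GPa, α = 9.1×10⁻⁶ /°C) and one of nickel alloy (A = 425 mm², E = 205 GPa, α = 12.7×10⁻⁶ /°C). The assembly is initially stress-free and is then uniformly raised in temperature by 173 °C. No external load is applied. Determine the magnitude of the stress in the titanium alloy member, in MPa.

σ ≈ 21.1 MPa (tensile)

Both members must finish at the same length. With the larger α, the nickel alloy tends to over-expand; the plates restrain it, putting the nickel alloy in compression and the titanium alloy in tension. With no external load the two internal forces are equal and opposite, magnitude P.
Compatibility of the two members (thermal + elastic change equal): (α₁ − α₂)ΔT = P·[1/(A₁E₁) + 1/(A₂E₂)].
|α₁ − α₂|·ΔT = 3.6×10⁻⁶ × 173 = 0.0006228.
1/(A₁E₁) + 1/(A₂E₂) = 1/(1775×110×10³) + 1/(425×205×10³) = 1.66×10⁻⁸ N⁻¹.
P = 0.0006228 / 1.66×10⁻⁸ = 37520 N = 37.52 kN.
σ_{titanium alloy} = P/A₁ = 37520/1775 = 21.14 MPa, tensile.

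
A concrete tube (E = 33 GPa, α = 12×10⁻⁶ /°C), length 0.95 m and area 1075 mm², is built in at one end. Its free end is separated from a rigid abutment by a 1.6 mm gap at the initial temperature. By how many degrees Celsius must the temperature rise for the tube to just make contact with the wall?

Contact occurs when the free expansion equals the gap: αΔT L = 1.6 mm.
So ΔT = g/(αL) = 1.6/(12×10⁻⁶ × 950) = 140.4 °C.

ΔT ≈ 140 °C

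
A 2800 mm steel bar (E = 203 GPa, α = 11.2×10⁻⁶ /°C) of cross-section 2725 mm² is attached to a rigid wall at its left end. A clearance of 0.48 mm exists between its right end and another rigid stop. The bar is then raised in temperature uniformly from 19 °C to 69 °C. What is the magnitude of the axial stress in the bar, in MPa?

Unrestrained expansion: δ_free = αΔT L = 11.2×10⁻⁶ × 50 × 2800 = 1.568 mm.
The gap closes (δ_free > 0.48 mm) and the wall then resists a further 1.568 − 0.48 = 1.088 mm of expansion.
So σ = E(δ_free − g)/L = 203×10³ × 1.088/2800 = 78.88 MPa.

σ ≈ 78.9 MPa (compressive)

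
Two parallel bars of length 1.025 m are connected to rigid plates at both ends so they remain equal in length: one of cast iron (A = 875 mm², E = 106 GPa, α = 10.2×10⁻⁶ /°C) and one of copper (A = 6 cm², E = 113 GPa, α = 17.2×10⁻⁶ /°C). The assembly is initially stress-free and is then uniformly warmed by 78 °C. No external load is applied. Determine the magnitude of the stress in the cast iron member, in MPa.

σ ≈ 24.4 MPa (tensile)

Both members must finish at the same length. With the larger α, the copper tends to over-expand; the plates restrain it, putting the copper in compression and the cast iron in tension. With no external load the two internal forces are equal and opposite, magnitude P.
Setting the final lengths equal and cancelling L: (α₁ − α₂)ΔT = P/(A₁E₁) + P/(A₂E₂).
|α₁ − α₂|·ΔT = 7×10⁻⁶ × 78 = 0.000546.
1/(A₁E₁) + 1/(A₂E₂) = 1/(875×106×10³) + 1/(600×113×10³) = 2.553×10⁻⁸ N⁻¹.
P = 0.000546 / 2.553×10⁻⁸ = 21390 N = 21.39 kN.
σ_{cast iron} = P/A₁ = 21390/875 = 24.44 MPa, tensile.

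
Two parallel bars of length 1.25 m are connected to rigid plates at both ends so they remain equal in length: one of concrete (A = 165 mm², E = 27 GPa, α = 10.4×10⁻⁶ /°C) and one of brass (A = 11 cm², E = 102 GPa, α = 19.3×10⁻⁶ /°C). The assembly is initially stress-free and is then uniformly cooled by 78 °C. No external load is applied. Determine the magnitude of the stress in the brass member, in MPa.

Both members must finish at the same length. With the larger α, the brass tends to over-contract; the plates restrain it, putting the brass in tension and the concrete in compression. With no external load the two internal forces are equal and opposite, magnitude P.
Equating the net (thermal + elastic) strains gives |α₁ − α₂|·ΔT = P·[1/(A₁E₁) + 1/(A₂E₂)].
|α₁ − α₂|·ΔT = 8.9×10⁻⁶ × 78 = 0.0006942.
1/(A₁E₁) + 1/(A₂E₂) = 1/(165×27×10³) + 1/(1100×102×10³) = 2.334×10⁻⁷ N⁻¹.
So P = 0.0006942 / 2.334×10⁻⁷ = 2.975 kN.
σ_{brass} = P/A₂ = 2975/1100 = 2.704 MPa, tensile.

σ ≈ 2.7 MPa (tensile)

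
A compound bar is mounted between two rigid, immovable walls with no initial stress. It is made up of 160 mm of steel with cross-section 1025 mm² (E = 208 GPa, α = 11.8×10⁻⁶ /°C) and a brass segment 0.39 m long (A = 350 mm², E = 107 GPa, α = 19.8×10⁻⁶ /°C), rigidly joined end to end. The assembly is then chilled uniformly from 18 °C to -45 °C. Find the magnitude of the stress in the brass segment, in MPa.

σ ≈ 155 MPa (tensile)

With the walls removed the bar would change length by δ_free = Σ αᵢΔT Lᵢ = 11.8×10⁻⁶×63×160 + 19.8×10⁻⁶×63×390 = 0.6054 mm.
The rigid supports impose zero overall length change; the single axial force P common to all segments must satisfy P Σ Lᵢ/(AᵢEᵢ) = δ_free.
The series flexibility is Σ Lᵢ/(AᵢEᵢ) = 160/(1025×208×10³) + 390/(350×107×10³) = 1.116×10⁻⁵ mm/N.
P = 0.6054 / 1.116×10⁻⁵ = 54230 N = 54.23 kN, tensile.
σ_{brass} = P / A = 54230 / 350 = 154.9 MPa.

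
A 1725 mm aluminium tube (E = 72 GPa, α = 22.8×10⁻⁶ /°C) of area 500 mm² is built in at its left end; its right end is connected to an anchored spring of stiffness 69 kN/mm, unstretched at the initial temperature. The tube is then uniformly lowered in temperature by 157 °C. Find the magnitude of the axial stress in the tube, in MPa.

σ ≈ 198 MPa (tensile)

The unrestrained thermal change is αΔT L = 22.8×10⁻⁶ × 157 × 1725 = 6.175 mm.
With a force P in the spring, the elastic change of the tube is PL/(AE) and that of the spring is P/k; compatibility requires their sum to equal δ_free.
P [ L/(AE) + 1/k ] = δ_free → P [ 1725/(500×72×10³) + 1/(69×10³) ] = 6.175.
P = 6.175 / 6.241×10⁻⁵ = 98940 N.
σ = P/A = 98940/500 = 197.9 MPa.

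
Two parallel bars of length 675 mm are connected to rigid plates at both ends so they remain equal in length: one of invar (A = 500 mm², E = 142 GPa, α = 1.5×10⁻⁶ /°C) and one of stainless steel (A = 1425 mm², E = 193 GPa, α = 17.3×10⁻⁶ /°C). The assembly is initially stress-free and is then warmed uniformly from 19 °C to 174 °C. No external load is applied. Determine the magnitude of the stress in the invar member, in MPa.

σ ≈ 276 MPa (tensile)

Equilibrium of a rigid end plate with no external load gives equal and opposite internal forces ±P in the two members. Since α_{stainless steel} > α_{invar}, heating drives the stainless steel into compression and the invar into tension.
Equating the net (thermal + elastic) strains gives |α₁ − α₂|·ΔT = P·[1/(A₁E₁) + 1/(A₂E₂)].
|α₁ − α₂|·ΔT = 15.8×10⁻⁶ × 155 = 0.002449.
1/(A₁E₁) + 1/(A₂E₂) = 1/(500×142×10³) + 1/(1425×193×10³) = 1.772×10⁻⁸ N⁻¹.
P = 0.002449 / 1.772×10⁻⁸ = 138200 N = 138.2 kN.
σ_{invar} = P/A₁ = 138200/500 = 276.4 MPa, tensile.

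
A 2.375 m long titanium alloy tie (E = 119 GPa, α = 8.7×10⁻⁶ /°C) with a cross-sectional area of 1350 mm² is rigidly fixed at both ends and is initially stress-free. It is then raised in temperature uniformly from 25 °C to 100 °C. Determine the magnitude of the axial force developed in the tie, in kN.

Full restraint means ε = 0, so the stress is σ = EαΔT = 119×10³ × 8.7×10⁻⁶ × 75 = 77.65 MPa.
Axial force P = σA = 77.65 × 1350 = 104800 N = 104.8 kN, compressive.

P ≈ 105 kN (compressive)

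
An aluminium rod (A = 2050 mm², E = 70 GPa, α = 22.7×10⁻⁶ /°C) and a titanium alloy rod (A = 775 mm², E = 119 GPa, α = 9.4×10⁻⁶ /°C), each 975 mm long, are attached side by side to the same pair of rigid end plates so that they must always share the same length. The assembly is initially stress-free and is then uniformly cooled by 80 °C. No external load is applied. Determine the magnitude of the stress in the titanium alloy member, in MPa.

σ ≈ 77.1 MPa (compressive)

Both members must finish at the same length. With the larger α, the aluminium tends to over-contract; the plates restrain it, putting the aluminium in tension and the titanium alloy in compression. With no external load the two internal forces are equal and opposite, magnitude P.
Compatibility of the two members (thermal + elastic change equal): (α₁ − α₂)ΔT = P·[1/(A₁E₁) + 1/(A₂E₂)].
|α₁ − α₂|·ΔT = 13.3×10⁻⁶ × 80 = 0.001064.
1/(A₁E₁) + 1/(A₂E₂) = 1/(2050×70×10³) + 1/(775×119×10³) = 1.781×10⁻⁸ N⁻¹.
So P = 0.001064 / 1.781×10⁻⁸ = 59.74 kN.
σ_{titanium alloy} = P/A₂ = 59740/775 = 77.08 MPa, compressive.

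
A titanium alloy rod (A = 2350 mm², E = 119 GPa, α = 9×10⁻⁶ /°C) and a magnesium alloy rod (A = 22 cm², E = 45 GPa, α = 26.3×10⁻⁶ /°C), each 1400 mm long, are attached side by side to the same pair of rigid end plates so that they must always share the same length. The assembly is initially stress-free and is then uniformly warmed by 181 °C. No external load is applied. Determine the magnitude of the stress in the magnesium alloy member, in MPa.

Both members must finish at the same length. With the larger α, the magnesium alloy tends to over-expand; the plates restrain it, putting the magnesium alloy in compression and the titanium alloy in tension. With no external load the two internal forces are equal and opposite, magnitude P.
Equating the net (thermal + elastic) strains gives |α₁ − α₂|·ΔT = P·[1/(A₁E₁) + 1/(A₂E₂)].
|α₁ − α₂|·ΔT = 17.3×10⁻⁶ × 181 = 0.003131.
1/(A₁E₁) + 1/(A₂E₂) = 1/(2350×119×10³) + 1/(2200×45×10³) = 1.368×10⁻⁸ N⁻¹.
So P = 0.003131 / 1.368×10⁻⁸ = 228.9 kN.
σ_{magnesium alloy} = P/A₂ = 228900/2200 = 104.1 MPa, compressive.

σ ≈ 104 MPa (compressive)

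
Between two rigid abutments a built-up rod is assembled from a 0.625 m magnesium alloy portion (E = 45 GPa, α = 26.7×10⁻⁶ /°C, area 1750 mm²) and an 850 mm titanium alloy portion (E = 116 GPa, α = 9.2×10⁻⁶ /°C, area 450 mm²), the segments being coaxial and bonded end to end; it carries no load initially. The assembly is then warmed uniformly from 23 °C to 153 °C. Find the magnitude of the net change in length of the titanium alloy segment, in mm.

|ΔL| ≈ 1.13 mm

Free thermal expansion of the whole bar: Σ αᵢΔT Lᵢ = 26.7×10⁻⁶×130×625 + 9.2×10⁻⁶×130×850 = 3.186 mm.
Since the ends are fixed, an axial force P builds up, equal in every segment, with P · Σ Lᵢ/(AᵢEᵢ) = δ_free.
The series flexibility is Σ Lᵢ/(AᵢEᵢ) = 625/(1750×45×10³) + 850/(450×116×10³) = 2.422×10⁻⁵ mm/N.
So P = 3.186 / 2.422×10⁻⁵ = 131.5 kN, compressive.
For the titanium alloy segment, free thermal change = 9.2×10⁻⁶×130×850 = 1.017 mm and elastic change from P = 131500×850/(450×116×10³) = 2.142 mm; these oppose, so the net change is 1.13 mm (segment shortens).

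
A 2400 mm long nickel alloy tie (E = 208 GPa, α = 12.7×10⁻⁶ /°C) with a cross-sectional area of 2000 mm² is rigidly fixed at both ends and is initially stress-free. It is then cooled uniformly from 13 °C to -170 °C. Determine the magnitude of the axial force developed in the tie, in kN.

P ≈ 967 kN (tensile)

Full restraint means ε = 0, so the stress is σ = EαΔT = 208×10³ × 12.7×10⁻⁶ × 183 = 483.4 MPa.
Axial force P = σA = 483.4 × 2000 = 966800 N = 966.8 kN, tensile.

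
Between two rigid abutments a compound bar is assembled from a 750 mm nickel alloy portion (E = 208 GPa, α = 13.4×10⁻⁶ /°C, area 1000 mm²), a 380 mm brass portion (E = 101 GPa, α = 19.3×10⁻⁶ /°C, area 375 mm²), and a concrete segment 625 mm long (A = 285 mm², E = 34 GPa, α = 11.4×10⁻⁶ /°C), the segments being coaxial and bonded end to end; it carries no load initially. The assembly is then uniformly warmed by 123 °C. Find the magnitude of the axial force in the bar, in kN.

With the walls removed the bar would change length by δ_free = Σ αᵢΔT Lᵢ = 13.4×10⁻⁶×123×750 + 19.3×10⁻⁶×123×380 + 11.4×10⁻⁶×123×625 = 3.015 mm.
The rigid supports impose zero overall length change; the single axial force P common to all segments must satisfy P Σ Lᵢ/(AᵢEᵢ) = δ_free.
The series flexibility is Σ Lᵢ/(AᵢEᵢ) = 750/(1000×208×10³) + 380/(375×101×10³) + 625/(285×34×10³) = 7.814×10⁻⁵ mm/N.
P = 3.015 / 7.814×10⁻⁵ = 38580 N = 38.58 kN, compressive.

P ≈ 38.6 kN (compressive)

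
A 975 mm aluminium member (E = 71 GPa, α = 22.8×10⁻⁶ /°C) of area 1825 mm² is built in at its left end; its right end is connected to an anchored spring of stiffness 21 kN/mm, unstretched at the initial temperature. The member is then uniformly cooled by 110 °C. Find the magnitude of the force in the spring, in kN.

P ≈ 44.3 kN

Free thermal contraction: δ_free = αΔT L = 22.8×10⁻⁶ × 110 × 975 = 2.445 mm.
Let P be the tensile force in the spring. The member extends elastically by PL/(AE) and the spring stretches by P/k; together these equal δ_free.
So P = δ_free / [L/(AE) + 1/k] = 2.445 / [ 975/(1825×71×10³) + 1/(21×10³) ].
P = 2.445 / 5.514×10⁻⁵ = 44340 N.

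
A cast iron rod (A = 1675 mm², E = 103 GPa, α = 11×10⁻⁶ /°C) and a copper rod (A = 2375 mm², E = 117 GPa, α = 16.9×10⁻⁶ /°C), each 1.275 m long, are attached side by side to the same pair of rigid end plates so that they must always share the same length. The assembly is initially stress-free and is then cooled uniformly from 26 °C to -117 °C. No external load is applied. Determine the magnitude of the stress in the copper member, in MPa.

Both members must finish at the same length. With the larger α, the copper tends to over-contract; the plates restrain it, putting the copper in tension and the cast iron in compression. With no external load the two internal forces are equal and opposite, magnitude P.
Equating the net (thermal + elastic) strains gives |α₁ − α₂|·ΔT = P·[1/(A₁E₁) + 1/(A₂E₂)].
|α₁ − α₂|·ΔT = 5.9×10⁻⁶ × 143 = 0.0008437.
1/(A₁E₁) + 1/(A₂E₂) = 1/(1675×103×10³) + 1/(2375×117×10³) = 9.395×10⁻⁹ N⁻¹.
So P = 0.0008437 / 9.395×10⁻⁹ = 89.8 kN.
σ_{copper} = P/A₂ = 89800/2375 = 37.81 MPa, tensile.

σ ≈ 37.8 MPa (tensile)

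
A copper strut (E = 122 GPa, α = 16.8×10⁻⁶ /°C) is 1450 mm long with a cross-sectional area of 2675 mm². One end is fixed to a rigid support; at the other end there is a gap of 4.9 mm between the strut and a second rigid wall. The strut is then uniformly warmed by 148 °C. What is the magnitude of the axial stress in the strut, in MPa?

If the wall were absent the strut would grow by αΔT L = 16.8×10⁻⁶ × 148 × 1450 = 3.605 mm.
This is smaller than the 4.9 mm clearance, so the strut expands freely without reaching the stop — the stress is zero.

σ ≈ 0 MPa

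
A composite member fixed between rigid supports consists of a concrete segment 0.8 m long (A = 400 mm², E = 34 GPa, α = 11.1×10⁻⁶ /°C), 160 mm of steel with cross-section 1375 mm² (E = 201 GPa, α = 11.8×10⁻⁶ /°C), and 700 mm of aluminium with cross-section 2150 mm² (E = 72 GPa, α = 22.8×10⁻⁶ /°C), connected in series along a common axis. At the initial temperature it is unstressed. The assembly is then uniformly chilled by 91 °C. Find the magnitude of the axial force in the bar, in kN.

P ≈ 38 kN (tensile)

With the walls removed the bar would change length by δ_free = Σ αᵢΔT Lᵢ = 11.1×10⁻⁶×91×800 + 11.8×10⁻⁶×91×160 + 22.8×10⁻⁶×91×700 = 2.432 mm.
The rigid supports impose zero overall length change; the single axial force P common to all segments must satisfy P Σ Lᵢ/(AᵢEᵢ) = δ_free.
Σ Lᵢ/(AᵢEᵢ) = 800/(400×34×10³) + 160/(1375×201×10³) + 700/(2150×72×10³) = 6.392×10⁻⁵ mm/N.
Hence P = δ_free / Σ(L/AE) = 2.432/6.392×10⁻⁵ = 38.05 kN (tensile).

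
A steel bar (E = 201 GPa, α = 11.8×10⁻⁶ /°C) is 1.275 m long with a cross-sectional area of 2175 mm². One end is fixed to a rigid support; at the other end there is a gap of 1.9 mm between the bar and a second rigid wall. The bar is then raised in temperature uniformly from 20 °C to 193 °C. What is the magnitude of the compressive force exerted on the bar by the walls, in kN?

Unrestrained expansion: δ_free = αΔT L = 11.8×10⁻⁶ × 173 × 1275 = 2.603 mm.
The gap closes (δ_free > 1.9 mm) and the wall then resists a further 2.603 − 1.9 = 0.7028 mm of expansion.
So σ = E(δ_free − g)/L = 201×10³ × 0.7028/1275 = 110.8 MPa.
P = σA = 110.8 × 2175 = 241 kN.

P ≈ 241 kN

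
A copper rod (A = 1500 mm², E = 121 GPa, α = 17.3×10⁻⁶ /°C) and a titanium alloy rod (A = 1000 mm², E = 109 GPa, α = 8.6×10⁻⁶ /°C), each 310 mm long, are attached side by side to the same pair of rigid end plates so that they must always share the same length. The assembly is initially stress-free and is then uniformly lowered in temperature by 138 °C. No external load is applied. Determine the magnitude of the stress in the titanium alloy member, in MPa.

The copper has the larger α, so on cooling it would change length more than the titanium alloy if both were free. The rigid plates force a common final length, so the copper is put into tension and the titanium alloy into compression, with equal and opposite forces P (no external load).
Setting the final lengths equal and cancelling L: (α₁ − α₂)ΔT = P/(A₁E₁) + P/(A₂E₂).
|α₁ − α₂|·ΔT = 8.7×10⁻⁶ × 138 = 0.001201.
1/(A₁E₁) + 1/(A₂E₂) = 1/(1500×121×10³) + 1/(1000×109×10³) = 1.468×10⁻⁸ N⁻¹.
P = 0.001201 / 1.468×10⁻⁸ = 81760 N = 81.76 kN.
σ_{titanium alloy} = P/A₂ = 81760/1000 = 81.76 MPa, compressive.

σ ≈ 81.8 MPa (compressive)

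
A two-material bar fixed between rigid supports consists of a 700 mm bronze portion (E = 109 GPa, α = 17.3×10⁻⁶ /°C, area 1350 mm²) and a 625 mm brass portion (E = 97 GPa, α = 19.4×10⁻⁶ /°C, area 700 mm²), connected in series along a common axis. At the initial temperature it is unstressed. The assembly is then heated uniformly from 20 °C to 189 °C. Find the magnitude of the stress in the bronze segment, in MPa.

If the supports were absent, the total length change would be Σ αᵢΔT Lᵢ = 17.3×10⁻⁶×169×700 + 19.4×10⁻⁶×169×625 = 4.096 mm.
Since the ends are fixed, an axial force P builds up, equal in every segment, with P · Σ Lᵢ/(AᵢEᵢ) = δ_free.
The series flexibility is Σ Lᵢ/(AᵢEᵢ) = 700/(1350×109×10³) + 625/(700×97×10³) = 1.396×10⁻⁵ mm/N.
Hence P = δ_free / Σ(L/AE) = 4.096/1.396×10⁻⁵ = 293.4 kN (compressive).
σ_{bronze} = P / A = 293400 / 1350 = 217.3 MPa.

σ ≈ 217 MPa (compressive)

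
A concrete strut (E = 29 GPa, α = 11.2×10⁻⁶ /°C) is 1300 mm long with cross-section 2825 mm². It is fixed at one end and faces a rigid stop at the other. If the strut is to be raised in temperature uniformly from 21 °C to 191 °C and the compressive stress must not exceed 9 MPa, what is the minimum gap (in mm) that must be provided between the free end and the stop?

Free expansion if unrestrained: δ_free = αΔT L = 11.2×10⁻⁶ × 170 × 1300 = 2.475 mm.
A stress of 9 MPa corresponds to the wall pushing the strut back by σL/E = 9×1300/(29×10³) = 0.4034 mm.
So the gap has to take up the difference, g_min = δ_free − σL/E = 2.475 − 0.4034 = 2.072 mm.

g ≈ 2.07 mm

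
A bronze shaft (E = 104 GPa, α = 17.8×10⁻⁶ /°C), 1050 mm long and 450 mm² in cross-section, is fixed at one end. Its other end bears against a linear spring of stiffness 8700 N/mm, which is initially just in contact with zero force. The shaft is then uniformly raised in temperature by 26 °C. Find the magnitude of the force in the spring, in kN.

Free thermal expansion: δ_free = αΔT L = 17.8×10⁻⁶ × 26 × 1050 = 0.4859 mm.
Let P be the compressive force at the spring. The shaft shortens elastically by PL/(AE) and the spring compresses by P/k; together these equal δ_free.
So P = δ_free / [L/(AE) + 1/k] = 0.4859 / [ 1050/(450×104×10³) + 1/(8700) ].
P = 0.4859 / 0.0001374 = 3537 N.

P ≈ 3.54 kN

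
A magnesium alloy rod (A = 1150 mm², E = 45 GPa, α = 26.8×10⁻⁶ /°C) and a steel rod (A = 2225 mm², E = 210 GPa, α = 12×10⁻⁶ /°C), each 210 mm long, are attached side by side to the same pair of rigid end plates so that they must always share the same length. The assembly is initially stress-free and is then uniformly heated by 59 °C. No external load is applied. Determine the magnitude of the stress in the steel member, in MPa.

σ ≈ 18.3 MPa (tensile)

Both members must finish at the same length. With the larger α, the magnesium alloy tends to over-expand; the plates restrain it, putting the magnesium alloy in compression and the steel in tension. With no external load the two internal forces are equal and opposite, magnitude P.
Compatibility of the two members (thermal + elastic change equal): (α₁ − α₂)ΔT = P·[1/(A₁E₁) + 1/(A₂E₂)].
|α₁ − α₂|·ΔT = 14.8×10⁻⁶ × 59 = 0.0008732.
1/(A₁E₁) + 1/(A₂E₂) = 1/(1150×45×10³) + 1/(2225×210×10³) = 2.146×10⁻⁸ N⁻¹.
So P = 0.0008732 / 2.146×10⁻⁸ = 40.68 kN.
σ_{steel} = P/A₂ = 40680/2225 = 18.28 MPa, tensile.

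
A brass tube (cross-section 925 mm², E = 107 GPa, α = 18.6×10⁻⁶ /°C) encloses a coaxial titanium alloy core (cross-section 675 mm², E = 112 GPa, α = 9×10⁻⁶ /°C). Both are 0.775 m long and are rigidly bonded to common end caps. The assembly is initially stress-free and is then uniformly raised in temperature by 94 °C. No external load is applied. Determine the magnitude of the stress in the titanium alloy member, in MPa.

σ ≈ 57.3 MPa (tensile)

Equilibrium of a rigid end plate with no external load gives equal and opposite internal forces ±P in the two members. Since α_{brass} > α_{titanium alloy}, heating drives the brass into compression and the titanium alloy into tension.
Setting the final lengths equal and cancelling L: (α₁ − α₂)ΔT = P/(A₁E₁) + P/(A₂E₂).
|α₁ − α₂|·ΔT = 9.6×10⁻⁶ × 94 = 0.0009024.
1/(A₁E₁) + 1/(A₂E₂) = 1/(925×107×10³) + 1/(675×112×10³) = 2.333×10⁻⁸ N⁻¹.
So P = 0.0009024 / 2.333×10⁻⁸ = 38.68 kN.
σ_{titanium alloy} = P/A₂ = 38680/675 = 57.3 MPa, tensile.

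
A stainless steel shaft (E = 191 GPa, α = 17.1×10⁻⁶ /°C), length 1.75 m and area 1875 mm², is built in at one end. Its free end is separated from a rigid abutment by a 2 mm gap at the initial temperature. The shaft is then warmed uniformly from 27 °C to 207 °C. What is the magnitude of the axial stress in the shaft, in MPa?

If the wall were absent the shaft would grow by αΔT L = 17.1×10⁻⁶ × 180 × 1750 = 5.387 mm.
This exceeds the 2 mm gap, so the wall pushes back. The portion of expansion that must be recovered elastically is δ_free − gap = 5.387 − 2 = 3.387 mm.
Compatibility: PL/(AE) = 3.387 mm, so σ = P/A = E × (3.387/1750) = 369.6 MPa.

σ ≈ 370 MPa (compressive)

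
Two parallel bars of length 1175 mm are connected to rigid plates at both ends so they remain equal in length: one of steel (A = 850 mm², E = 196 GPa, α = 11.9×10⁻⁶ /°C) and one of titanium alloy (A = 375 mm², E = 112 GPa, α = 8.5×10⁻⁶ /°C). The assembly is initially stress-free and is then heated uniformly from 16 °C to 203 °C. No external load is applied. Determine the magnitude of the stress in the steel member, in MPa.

Equilibrium of a rigid end plate with no external load gives equal and opposite internal forces ±P in the two members. Since α_{steel} > α_{titanium alloy}, heating drives the steel into compression and the titanium alloy into tension.
Compatibility of the two members (thermal + elastic change equal): (α₁ − α₂)ΔT = P·[1/(A₁E₁) + 1/(A₂E₂)].
|α₁ − α₂|·ΔT = 3.4×10⁻⁶ × 187 = 0.0006358.
1/(A₁E₁) + 1/(A₂E₂) = 1/(850×196×10³) + 1/(375×112×10³) = 2.981×10⁻⁸ N⁻¹.
P = 0.0006358 / 2.981×10⁻⁸ = 21330 N = 21.33 kN.
σ_{steel} = P/A₁ = 21330/850 = 25.09 MPa, compressive.

σ ≈ 25.1 MPa (compressive)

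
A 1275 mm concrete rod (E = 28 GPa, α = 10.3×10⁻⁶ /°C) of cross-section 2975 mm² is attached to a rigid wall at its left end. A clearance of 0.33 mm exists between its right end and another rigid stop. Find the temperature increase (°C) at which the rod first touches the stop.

ΔT ≈ 25.1 °C

The gap closes when αΔT L = 0.33 mm, since the rod is still unstressed at that instant.
ΔT = 0.33 / (10.3×10⁻⁶ × 1275) = 25.13 °C.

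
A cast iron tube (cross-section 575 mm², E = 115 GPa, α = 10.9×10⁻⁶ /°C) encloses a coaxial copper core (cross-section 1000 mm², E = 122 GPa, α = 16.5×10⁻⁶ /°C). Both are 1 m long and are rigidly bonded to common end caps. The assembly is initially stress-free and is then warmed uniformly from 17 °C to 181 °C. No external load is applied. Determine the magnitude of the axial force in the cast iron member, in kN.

The copper has the larger α, so on heating it would change length more than the cast iron if both were free. The rigid plates force a common final length, so the copper is put into compression and the cast iron into tension, with equal and opposite forces P (no external load).
Setting the final lengths equal and cancelling L: (α₁ − α₂)ΔT = P/(A₁E₁) + P/(A₂E₂).
|α₁ − α₂|·ΔT = 5.6×10⁻⁶ × 164 = 0.0009184.
1/(A₁E₁) + 1/(A₂E₂) = 1/(575×115×10³) + 1/(1000×122×10³) = 2.332×10⁻⁸ N⁻¹.
So P = 0.0009184 / 2.332×10⁻⁸ = 39.38 kN.

P ≈ 39.4 kN (tensile in the cast iron)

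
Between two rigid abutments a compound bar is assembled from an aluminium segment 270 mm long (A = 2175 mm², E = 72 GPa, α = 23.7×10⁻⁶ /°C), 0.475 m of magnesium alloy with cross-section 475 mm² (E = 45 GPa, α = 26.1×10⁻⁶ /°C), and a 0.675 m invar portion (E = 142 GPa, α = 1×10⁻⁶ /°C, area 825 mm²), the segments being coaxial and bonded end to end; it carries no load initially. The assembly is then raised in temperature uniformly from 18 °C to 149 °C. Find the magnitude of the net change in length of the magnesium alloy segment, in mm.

|ΔL| ≈ 0.284 mm

With the walls removed the bar would change length by δ_free = Σ αᵢΔT Lᵢ = 23.7×10⁻⁶×131×270 + 26.1×10⁻⁶×131×475 + 1×10⁻⁶×131×675 = 2.551 mm.
Since the ends are fixed, an axial force P builds up, equal in every segment, with P · Σ Lᵢ/(AᵢEᵢ) = δ_free.
Σ Lᵢ/(AᵢEᵢ) = 270/(2175×72×10³) + 475/(475×45×10³) + 675/(825×142×10³) = 2.971×10⁻⁵ mm/N.
Hence P = δ_free / Σ(L/AE) = 2.551/2.971×10⁻⁵ = 85.86 kN (compressive).
For the magnesium alloy segment, free thermal change = 26.1×10⁻⁶×131×475 = 1.624 mm and elastic change from P = 85860×475/(475×45×10³) = 1.908 mm; these oppose, so the net change is 0.284 mm (segment shortens).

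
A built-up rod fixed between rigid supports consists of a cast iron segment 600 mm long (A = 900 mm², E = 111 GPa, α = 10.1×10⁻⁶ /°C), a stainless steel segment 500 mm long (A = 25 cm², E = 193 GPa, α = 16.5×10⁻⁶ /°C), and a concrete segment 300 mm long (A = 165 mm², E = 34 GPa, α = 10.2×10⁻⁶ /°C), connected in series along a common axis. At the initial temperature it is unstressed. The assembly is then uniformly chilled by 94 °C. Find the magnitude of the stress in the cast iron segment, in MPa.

σ ≈ 30 MPa (tensile)

If the supports were absent, the total length change would be Σ αᵢΔT Lᵢ = 10.1×10⁻⁶×94×600 + 16.5×10⁻⁶×94×500 + 10.2×10⁻⁶×94×300 = 1.633 mm.
The rigid supports impose zero overall length change; the single axial force P common to all segments must satisfy P Σ Lᵢ/(AᵢEᵢ) = δ_free.
The series flexibility is Σ Lᵢ/(AᵢEᵢ) = 600/(900×111×10³) + 500/(2500×193×10³) + 300/(165×34×10³) = 6.052×10⁻⁵ mm/N.
Hence P = δ_free / Σ(L/AE) = 1.633/6.052×10⁻⁵ = 26.98 kN (tensile).
σ_{cast iron} = P / A = 26980 / 900 = 29.98 MPa.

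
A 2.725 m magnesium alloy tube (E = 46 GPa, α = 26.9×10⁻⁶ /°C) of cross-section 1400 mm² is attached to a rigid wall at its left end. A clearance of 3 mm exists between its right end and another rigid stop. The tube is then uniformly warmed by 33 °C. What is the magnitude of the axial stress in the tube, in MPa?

σ ≈ 0 MPa

If the wall were absent the tube would grow by αΔT L = 26.9×10⁻⁶ × 33 × 2725 = 2.419 mm.
Since δ_free = 2.42 mm is less than the 3 mm gap, the tube never touches the wall. No axial force develops.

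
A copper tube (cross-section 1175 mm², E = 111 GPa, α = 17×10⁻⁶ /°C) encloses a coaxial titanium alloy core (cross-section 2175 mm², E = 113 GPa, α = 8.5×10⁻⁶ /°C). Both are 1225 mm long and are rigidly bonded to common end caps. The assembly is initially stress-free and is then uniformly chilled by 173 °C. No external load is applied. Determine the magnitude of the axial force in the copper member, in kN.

Equilibrium of a rigid end plate with no external load gives equal and opposite internal forces ±P in the two members. Since α_{copper} > α_{titanium alloy}, cooling drives the copper into tension and the titanium alloy into compression.
Equating the net (thermal + elastic) strains gives |α₁ − α₂|·ΔT = P·[1/(A₁E₁) + 1/(A₂E₂)].
|α₁ − α₂|·ΔT = 8.5×10⁻⁶ × 173 = 0.001471.
1/(A₁E₁) + 1/(A₂E₂) = 1/(1175×111×10³) + 1/(2175×113×10³) = 1.174×10⁻⁸ N⁻¹.
P = 0.001471 / 1.174×10⁻⁸ = 125300 N = 125.3 kN.

P ≈ 125 kN (tensile in the copper)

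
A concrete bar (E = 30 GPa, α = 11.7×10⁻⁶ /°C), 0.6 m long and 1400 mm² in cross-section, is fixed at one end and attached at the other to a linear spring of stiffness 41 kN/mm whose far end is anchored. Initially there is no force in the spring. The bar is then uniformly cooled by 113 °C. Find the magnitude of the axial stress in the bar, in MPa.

The unrestrained thermal change is αΔT L = 11.7×10⁻⁶ × 113 × 600 = 0.7933 mm.
Let P be the tensile force in the spring. The bar extends elastically by PL/(AE) and the spring stretches by P/k; together these equal δ_free.
P [ L/(AE) + 1/k ] = δ_free → P [ 600/(1400×30×10³) + 1/(41×10³) ] = 0.7933.
P = 0.7933 / 3.868×10⁻⁵ = 20510 N.
σ = P/A = 20510/1400 = 14.65 MPa.

σ ≈ 14.7 MPa (tensile)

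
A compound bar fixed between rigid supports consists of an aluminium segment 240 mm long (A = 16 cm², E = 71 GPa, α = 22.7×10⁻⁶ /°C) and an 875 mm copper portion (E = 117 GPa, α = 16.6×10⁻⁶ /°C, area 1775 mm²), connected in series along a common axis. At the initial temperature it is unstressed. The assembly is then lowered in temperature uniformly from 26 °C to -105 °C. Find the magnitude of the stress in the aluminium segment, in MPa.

σ ≈ 259 MPa (tensile)

With the walls removed the bar would change length by δ_free = Σ αᵢΔT Lᵢ = 22.7×10⁻⁶×131×240 + 16.6×10⁻⁶×131×875 = 2.616 mm.
The rigid supports impose zero overall length change; the single axial force P common to all segments must satisfy P Σ Lᵢ/(AᵢEᵢ) = δ_free.
The series flexibility is Σ Lᵢ/(AᵢEᵢ) = 240/(1600×71×10³) + 875/(1775×117×10³) = 6.326×10⁻⁶ mm/N.
So P = 2.616 / 6.326×10⁻⁶ = 413.6 kN, tensile.
σ_{aluminium} = P / A = 413600 / 1600 = 258.5 MPa.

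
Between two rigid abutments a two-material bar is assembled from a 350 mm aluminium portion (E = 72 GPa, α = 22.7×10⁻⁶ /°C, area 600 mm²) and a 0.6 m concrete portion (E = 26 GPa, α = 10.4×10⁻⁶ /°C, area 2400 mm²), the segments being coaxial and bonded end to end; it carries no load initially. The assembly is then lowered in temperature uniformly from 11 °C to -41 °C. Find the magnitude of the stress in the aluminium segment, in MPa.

With the walls removed the bar would change length by δ_free = Σ αᵢΔT Lᵢ = 22.7×10⁻⁶×52×350 + 10.4×10⁻⁶×52×600 = 0.7376 mm.
Since the ends are fixed, an axial force P builds up, equal in every segment, with P · Σ Lᵢ/(AᵢEᵢ) = δ_free.
The series flexibility is Σ Lᵢ/(AᵢEᵢ) = 350/(600×72×10³) + 600/(2400×26×10³) = 1.772×10⁻⁵ mm/N.
Hence P = δ_free / Σ(L/AE) = 0.7376/1.772×10⁻⁵ = 41.63 kN (tensile).
σ_{aluminium} = P / A = 41630 / 600 = 69.39 MPa.

σ ≈ 69.4 MPa (tensile)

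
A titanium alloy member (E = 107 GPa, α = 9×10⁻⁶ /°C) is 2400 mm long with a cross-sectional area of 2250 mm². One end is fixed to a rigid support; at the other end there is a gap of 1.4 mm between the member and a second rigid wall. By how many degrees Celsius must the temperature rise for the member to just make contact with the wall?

The gap closes when αΔT L = 1.4 mm, since the member is still unstressed at that instant.
So ΔT = g/(αL) = 1.4/(9×10⁻⁶ × 2400) = 64.81 °C.

ΔT ≈ 64.8 °C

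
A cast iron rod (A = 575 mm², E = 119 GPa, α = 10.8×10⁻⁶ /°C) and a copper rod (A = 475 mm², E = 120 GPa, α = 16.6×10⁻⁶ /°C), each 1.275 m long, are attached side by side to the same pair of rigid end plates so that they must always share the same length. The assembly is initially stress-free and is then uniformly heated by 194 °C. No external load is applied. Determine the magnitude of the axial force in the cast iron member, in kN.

Both members must finish at the same length. With the larger α, the copper tends to over-expand; the plates restrain it, putting the copper in compression and the cast iron in tension. With no external load the two internal forces are equal and opposite, magnitude P.
Compatibility of the two members (thermal + elastic change equal): (α₁ − α₂)ΔT = P·[1/(A₁E₁) + 1/(A₂E₂)].
|α₁ − α₂|·ΔT = 5.8×10⁻⁶ × 194 = 0.001125.
1/(A₁E₁) + 1/(A₂E₂) = 1/(575×119×10³) + 1/(475×120×10³) = 3.216×10⁻⁸ N⁻¹.
P = 0.001125 / 3.216×10⁻⁸ = 34990 N = 34.99 kN.

P ≈ 35 kN (tensile in the cast iron)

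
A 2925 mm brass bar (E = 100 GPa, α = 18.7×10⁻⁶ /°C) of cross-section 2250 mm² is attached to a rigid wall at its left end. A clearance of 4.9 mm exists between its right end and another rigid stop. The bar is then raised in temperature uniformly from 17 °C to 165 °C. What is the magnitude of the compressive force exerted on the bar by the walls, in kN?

P ≈ 246 kN

If the wall were absent the bar would grow by αΔT L = 18.7×10⁻⁶ × 148 × 2925 = 8.095 mm.
This exceeds the 4.9 mm gap, so the wall pushes back. The portion of expansion that must be recovered elastically is δ_free − gap = 8.095 − 4.9 = 3.195 mm.
That suppressed elongation corresponds to σ = E·Δ/L = 100×10³ × 3.195/2925 = 109.2 MPa.
Force on the wall = σA = 109.2 × 2250 mm² = 245.8 kN.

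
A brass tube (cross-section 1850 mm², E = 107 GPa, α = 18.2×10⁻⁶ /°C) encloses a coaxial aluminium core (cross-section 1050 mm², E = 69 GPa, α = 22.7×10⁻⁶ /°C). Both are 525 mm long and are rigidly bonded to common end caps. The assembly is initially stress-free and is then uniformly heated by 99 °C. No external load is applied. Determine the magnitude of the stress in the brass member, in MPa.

σ ≈ 12.8 MPa (tensile)

Equilibrium of a rigid end plate with no external load gives equal and opposite internal forces ±P in the two members. Since α_{aluminium} > α_{brass}, heating drives the aluminium into compression and the brass into tension.
Equating the net (thermal + elastic) strains gives |α₁ − α₂|·ΔT = P·[1/(A₁E₁) + 1/(A₂E₂)].
|α₁ − α₂|·ΔT = 4.5×10⁻⁶ × 99 = 0.0004455.
1/(A₁E₁) + 1/(A₂E₂) = 1/(1850×107×10³) + 1/(1050×69×10³) = 1.885×10⁻⁸ N⁻¹.
P = 0.0004455 / 1.885×10⁻⁸ = 23630 N = 23.63 kN.
σ_{brass} = P/A₁ = 23630/1850 = 12.77 MPa, tensile.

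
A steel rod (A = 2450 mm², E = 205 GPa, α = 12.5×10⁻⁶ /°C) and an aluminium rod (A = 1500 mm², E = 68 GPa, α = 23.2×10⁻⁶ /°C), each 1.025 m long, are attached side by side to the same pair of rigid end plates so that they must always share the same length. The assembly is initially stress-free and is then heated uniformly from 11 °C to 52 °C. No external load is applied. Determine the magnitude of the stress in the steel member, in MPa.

Equilibrium of a rigid end plate with no external load gives equal and opposite internal forces ±P in the two members. Since α_{aluminium} > α_{steel}, heating drives the aluminium into compression and the steel into tension.
Equating the net (thermal + elastic) strains gives |α₁ − α₂|·ΔT = P·[1/(A₁E₁) + 1/(A₂E₂)].
|α₁ − α₂|·ΔT = 10.7×10⁻⁶ × 41 = 0.0004387.
1/(A₁E₁) + 1/(A₂E₂) = 1/(2450×205×10³) + 1/(1500×68×10³) = 1.179×10⁻⁸ N⁻¹.
So P = 0.0004387 / 1.179×10⁻⁸ = 37.19 kN.
σ_{steel} = P/A₁ = 37190/2450 = 15.18 MPa, tensile.

σ ≈ 15.2 MPa (tensile)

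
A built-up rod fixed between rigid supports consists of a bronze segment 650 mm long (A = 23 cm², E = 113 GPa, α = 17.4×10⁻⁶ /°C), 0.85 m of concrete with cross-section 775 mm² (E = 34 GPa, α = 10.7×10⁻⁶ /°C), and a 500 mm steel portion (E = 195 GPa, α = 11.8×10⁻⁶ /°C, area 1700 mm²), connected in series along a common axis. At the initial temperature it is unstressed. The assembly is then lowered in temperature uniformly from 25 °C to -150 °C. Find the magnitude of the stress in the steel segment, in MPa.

Free thermal contraction of the whole bar: Σ αᵢΔT Lᵢ = 17.4×10⁻⁶×175×650 + 10.7×10⁻⁶×175×850 + 11.8×10⁻⁶×175×500 = 4.603 mm.
Since the ends are fixed, an axial force P builds up, equal in every segment, with P · Σ Lᵢ/(AᵢEᵢ) = δ_free.
Σ Lᵢ/(AᵢEᵢ) = 650/(2300×113×10³) + 850/(775×34×10³) + 500/(1700×195×10³) = 3.627×10⁻⁵ mm/N.
P = 4.603 / 3.627×10⁻⁵ = 126900 N = 126.9 kN, tensile.
σ_{steel} = P / A = 126900 / 1700 = 74.66 MPa.

σ ≈ 74.7 MPa (tensile)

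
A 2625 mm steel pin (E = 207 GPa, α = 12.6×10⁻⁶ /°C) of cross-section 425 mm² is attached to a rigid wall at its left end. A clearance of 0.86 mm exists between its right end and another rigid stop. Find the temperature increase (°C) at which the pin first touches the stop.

The gap closes when αΔT L = 0.86 mm, since the pin is still unstressed at that instant.
ΔT = 0.86 / (12.6×10⁻⁶ × 2625) = 26 °C.

ΔT ≈ 26 °C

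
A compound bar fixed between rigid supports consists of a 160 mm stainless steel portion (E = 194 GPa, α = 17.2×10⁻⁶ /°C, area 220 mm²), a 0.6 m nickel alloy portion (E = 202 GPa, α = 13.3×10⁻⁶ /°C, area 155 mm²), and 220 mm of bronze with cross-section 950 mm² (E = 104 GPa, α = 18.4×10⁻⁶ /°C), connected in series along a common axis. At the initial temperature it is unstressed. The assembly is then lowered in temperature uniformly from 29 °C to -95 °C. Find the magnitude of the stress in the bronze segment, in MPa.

σ ≈ 76.7 MPa (tensile)

With the walls removed the bar would change length by δ_free = Σ αᵢΔT Lᵢ = 17.2×10⁻⁶×124×160 + 13.3×10⁻⁶×124×600 + 18.4×10⁻⁶×124×220 = 1.833 mm.
The rigid supports impose zero overall length change; the single axial force P common to all segments must satisfy P Σ Lᵢ/(AᵢEᵢ) = δ_free.
The series flexibility is Σ Lᵢ/(AᵢEᵢ) = 160/(220×194×10³) + 600/(155×202×10³) + 220/(950×104×10³) = 2.514×10⁻⁵ mm/N.
So P = 1.833 / 2.514×10⁻⁵ = 72.9 kN, tensile.
σ_{bronze} = P / A = 72900 / 950 = 76.74 MPa.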